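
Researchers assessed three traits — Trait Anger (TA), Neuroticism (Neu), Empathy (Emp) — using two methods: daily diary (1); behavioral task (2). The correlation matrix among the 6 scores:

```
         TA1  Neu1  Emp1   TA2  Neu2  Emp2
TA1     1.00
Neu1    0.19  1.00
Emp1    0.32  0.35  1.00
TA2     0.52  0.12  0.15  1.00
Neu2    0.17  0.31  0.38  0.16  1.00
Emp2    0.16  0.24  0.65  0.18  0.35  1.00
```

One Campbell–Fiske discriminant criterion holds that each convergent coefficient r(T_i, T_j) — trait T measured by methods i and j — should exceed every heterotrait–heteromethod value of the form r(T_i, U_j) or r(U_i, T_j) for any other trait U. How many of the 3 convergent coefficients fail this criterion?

Convergent coefficients and their comparison sets:
TA (methods 1·2): 0.52 vs {0.17, 0.12, 0.16, 0.15} → pass.
Neu (methods 1·2): 0.31 vs {0.12, 0.17, 0.24, 0.38} → fail.
Emp (methods 1·2): 0.65 vs {0.15, 0.16, 0.38, 0.24} → pass.
1 of 3 fail.

1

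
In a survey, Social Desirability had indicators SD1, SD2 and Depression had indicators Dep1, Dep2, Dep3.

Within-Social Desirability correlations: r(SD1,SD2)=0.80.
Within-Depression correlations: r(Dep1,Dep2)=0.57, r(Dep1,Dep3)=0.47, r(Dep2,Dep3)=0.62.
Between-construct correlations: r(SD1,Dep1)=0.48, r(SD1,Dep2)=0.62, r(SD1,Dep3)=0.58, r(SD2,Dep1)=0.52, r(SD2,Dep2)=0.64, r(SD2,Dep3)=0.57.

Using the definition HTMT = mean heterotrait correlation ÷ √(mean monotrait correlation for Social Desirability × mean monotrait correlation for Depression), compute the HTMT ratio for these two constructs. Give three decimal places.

Mean heterotrait r = 3.41/6 = 0.5683.
Mean within-SD = 0.80/1 = 0.8000; mean within-Dep = 1.66/3 = 0.5533.
Geometric mean = √(0.8000 × 0.5533) = 0.6653.
HTMT = 0.5683 / 0.6653 = 0.854.

0.854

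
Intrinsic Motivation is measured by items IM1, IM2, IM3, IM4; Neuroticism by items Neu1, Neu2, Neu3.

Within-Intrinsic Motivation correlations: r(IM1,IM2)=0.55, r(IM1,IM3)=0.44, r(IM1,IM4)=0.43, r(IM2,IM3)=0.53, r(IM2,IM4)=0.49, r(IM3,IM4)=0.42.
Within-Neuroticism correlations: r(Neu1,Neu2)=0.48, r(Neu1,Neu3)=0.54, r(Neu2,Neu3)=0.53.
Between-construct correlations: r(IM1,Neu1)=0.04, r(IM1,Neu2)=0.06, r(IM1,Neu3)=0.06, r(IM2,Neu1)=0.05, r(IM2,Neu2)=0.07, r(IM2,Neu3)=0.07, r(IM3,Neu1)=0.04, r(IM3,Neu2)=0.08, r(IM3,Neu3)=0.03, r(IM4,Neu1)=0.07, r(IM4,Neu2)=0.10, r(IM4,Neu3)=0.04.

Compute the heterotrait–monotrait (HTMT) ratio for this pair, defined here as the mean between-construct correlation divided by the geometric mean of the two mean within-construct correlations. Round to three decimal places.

Between-construct mean = 0.71/12 = 0.0592.
Mean within-IM = 2.86/6 = 0.4767; mean within-Neu = 1.55/3 = 0.5167.
Geometric mean = √(0.4767 × 0.5167) = 0.4963.
HTMT = 0.0592 / 0.4963 = 0.119.

0.119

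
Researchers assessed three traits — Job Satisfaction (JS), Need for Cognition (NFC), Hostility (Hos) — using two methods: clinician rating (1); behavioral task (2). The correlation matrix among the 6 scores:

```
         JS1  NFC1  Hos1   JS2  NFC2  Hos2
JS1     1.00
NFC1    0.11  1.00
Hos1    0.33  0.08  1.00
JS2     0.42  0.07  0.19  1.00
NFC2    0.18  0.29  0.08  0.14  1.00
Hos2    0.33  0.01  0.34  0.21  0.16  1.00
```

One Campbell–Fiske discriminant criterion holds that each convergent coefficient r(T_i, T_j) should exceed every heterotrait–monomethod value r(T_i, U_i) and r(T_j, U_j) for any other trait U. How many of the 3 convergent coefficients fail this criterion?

0

Checking each validity diagonal entry against its comparison values:
JS (methods 1·2): 0.42 vs {0.11, 0.14, 0.33, 0.21} → pass.
NFC (methods 1·2): 0.29 vs {0.11, 0.14, 0.08, 0.16} → pass.
Hos (methods 1·2): 0.34 vs {0.33, 0.21, 0.08, 0.16} → pass.
0 of 3 fail.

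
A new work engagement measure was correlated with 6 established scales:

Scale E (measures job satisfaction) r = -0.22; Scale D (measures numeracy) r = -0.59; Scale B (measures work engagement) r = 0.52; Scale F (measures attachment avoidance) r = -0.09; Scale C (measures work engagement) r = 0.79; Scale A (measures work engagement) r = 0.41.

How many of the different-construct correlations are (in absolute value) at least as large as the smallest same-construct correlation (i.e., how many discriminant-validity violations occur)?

Convergent (same construct = work engagement): Scale B, Scale C, Scale A.
Smallest convergent = 0.41. Discriminant |r|: 0.22, 0.59, 0.09; count ≥ 0.41 → 1.

1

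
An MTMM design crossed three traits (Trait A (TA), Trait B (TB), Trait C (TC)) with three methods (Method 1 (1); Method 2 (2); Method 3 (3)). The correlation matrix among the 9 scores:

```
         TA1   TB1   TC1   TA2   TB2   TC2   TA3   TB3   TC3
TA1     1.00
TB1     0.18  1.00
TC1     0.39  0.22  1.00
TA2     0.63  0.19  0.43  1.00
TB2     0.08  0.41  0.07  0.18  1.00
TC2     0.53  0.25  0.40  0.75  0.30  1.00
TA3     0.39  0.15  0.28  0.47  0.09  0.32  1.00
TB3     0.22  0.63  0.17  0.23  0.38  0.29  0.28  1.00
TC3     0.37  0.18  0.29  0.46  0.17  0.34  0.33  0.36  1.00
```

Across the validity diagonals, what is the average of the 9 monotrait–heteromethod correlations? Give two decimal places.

0.44

Convergent values: 0.63, 0.39, 0.47, 0.41, 0.63, 0.38, 0.40, 0.29, 0.34; mean = 3.94/9 = 0.44.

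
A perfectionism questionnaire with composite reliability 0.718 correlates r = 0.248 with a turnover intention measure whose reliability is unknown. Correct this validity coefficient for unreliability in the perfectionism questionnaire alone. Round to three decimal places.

0.293

Single correction: r_c = r_obs / √r_xx = 0.248 / √0.718 = 0.248 / 0.8473 ≈ 0.293.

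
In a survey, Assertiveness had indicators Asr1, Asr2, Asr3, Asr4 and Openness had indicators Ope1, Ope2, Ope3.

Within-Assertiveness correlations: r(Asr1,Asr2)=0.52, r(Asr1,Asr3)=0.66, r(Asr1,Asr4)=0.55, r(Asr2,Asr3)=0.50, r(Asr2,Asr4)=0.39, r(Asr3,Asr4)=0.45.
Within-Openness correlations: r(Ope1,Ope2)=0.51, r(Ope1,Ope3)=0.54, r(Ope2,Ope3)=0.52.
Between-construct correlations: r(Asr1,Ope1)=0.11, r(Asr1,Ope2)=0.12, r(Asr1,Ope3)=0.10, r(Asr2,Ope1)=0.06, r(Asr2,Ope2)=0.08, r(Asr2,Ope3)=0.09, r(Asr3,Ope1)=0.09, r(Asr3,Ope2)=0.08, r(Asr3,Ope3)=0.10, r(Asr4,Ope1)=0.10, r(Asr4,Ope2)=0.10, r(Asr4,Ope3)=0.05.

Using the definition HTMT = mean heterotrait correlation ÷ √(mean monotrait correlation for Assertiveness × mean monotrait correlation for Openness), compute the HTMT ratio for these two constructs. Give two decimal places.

Between-construct mean = 1.08/12 = 0.0900.
Mean within-Asr = 3.07/6 = 0.5117; mean within-Ope = 1.57/3 = 0.5233.
Geometric mean = √(0.5117 × 0.5233) = 0.5175.
HTMT = 0.0900 / 0.5175 = 0.17.

0.17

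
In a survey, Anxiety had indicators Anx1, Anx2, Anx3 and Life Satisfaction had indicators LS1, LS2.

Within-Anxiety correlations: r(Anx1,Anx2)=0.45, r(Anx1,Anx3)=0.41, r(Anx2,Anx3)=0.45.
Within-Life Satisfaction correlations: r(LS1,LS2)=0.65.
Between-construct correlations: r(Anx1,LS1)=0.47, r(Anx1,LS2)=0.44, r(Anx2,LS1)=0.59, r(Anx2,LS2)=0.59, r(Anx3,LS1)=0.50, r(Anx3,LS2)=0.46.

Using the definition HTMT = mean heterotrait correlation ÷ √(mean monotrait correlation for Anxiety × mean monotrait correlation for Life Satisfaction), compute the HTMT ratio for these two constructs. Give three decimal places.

0.954

Between-construct mean = 3.05/6 = 0.5083.
Mean within-Anx = 1.31/3 = 0.4367; mean within-LS = 0.65/1 = 0.6500.
Geometric mean = √(0.4367 × 0.6500) = 0.5328.
HTMT = 0.5083 / 0.5328 = 0.954.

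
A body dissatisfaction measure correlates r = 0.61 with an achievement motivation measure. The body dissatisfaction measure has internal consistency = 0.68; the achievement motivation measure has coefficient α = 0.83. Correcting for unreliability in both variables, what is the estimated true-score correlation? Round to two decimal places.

r_true = r_obs / √(r_xx · r_yy) = 0.61 / √(0.68 × 0.83) = 0.61 / √0.5644 = 0.61 / 0.7513 ≈ 0.81.

0.81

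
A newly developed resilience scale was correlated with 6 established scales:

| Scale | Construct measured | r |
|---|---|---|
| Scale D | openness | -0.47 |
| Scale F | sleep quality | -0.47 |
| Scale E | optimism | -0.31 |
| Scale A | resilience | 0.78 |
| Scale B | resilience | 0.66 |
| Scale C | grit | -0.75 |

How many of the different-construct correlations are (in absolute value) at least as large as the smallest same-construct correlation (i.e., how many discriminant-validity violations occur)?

Convergent (same construct = resilience): Scale A, Scale B.
Smallest convergent = 0.66. Discriminant |r|: 0.47, 0.47, 0.31, 0.75; count ≥ 0.66 → 1.

1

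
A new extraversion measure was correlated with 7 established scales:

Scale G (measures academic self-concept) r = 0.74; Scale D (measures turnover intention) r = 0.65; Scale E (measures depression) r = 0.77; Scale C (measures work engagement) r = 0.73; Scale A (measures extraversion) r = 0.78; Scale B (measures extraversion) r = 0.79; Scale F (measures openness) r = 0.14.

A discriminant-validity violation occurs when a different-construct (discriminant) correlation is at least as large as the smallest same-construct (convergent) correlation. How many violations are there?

0

Convergent (same construct = extraversion): Scale A, Scale B.
Smallest convergent = 0.78. Discriminant values: 0.74, 0.65, 0.77, 0.73, 0.14; count ≥ 0.78 → 0.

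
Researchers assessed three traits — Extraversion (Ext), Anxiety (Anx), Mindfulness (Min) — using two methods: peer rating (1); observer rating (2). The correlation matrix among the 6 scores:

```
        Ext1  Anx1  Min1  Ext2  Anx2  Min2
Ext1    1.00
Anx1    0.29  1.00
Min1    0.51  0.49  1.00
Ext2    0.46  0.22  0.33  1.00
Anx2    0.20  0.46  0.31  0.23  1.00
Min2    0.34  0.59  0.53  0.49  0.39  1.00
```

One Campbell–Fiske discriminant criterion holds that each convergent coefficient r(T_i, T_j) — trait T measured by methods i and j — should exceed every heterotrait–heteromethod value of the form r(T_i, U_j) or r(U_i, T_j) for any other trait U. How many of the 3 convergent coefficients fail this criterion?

2

Convergent coefficients and their comparison sets:
Ext (methods 1·2): 0.46 vs {0.20, 0.22, 0.34, 0.33} → pass.
Anx (methods 1·2): 0.46 vs {0.22, 0.20, 0.59, 0.31} → fail.
Min (methods 1·2): 0.53 vs {0.33, 0.34, 0.31, 0.59} → fail.
2 of 3 fail.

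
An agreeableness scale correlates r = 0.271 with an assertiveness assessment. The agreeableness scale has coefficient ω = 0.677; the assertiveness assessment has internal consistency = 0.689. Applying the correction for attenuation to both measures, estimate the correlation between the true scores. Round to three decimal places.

r_true = r_obs / √(r_xx · r_yy) = 0.271 / √(0.677 × 0.689) = 0.271 / √0.466453 = 0.271 / 0.6830 ≈ 0.397.

0.397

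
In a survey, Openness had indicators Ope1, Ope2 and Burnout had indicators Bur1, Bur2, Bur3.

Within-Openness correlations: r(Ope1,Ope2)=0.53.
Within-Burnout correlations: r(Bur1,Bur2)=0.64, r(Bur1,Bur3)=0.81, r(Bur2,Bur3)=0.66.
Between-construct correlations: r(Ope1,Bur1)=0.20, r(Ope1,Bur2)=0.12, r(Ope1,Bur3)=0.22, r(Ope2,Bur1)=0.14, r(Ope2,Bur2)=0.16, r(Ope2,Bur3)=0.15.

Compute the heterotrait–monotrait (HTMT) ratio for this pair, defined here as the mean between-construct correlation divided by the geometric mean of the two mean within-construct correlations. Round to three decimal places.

Mean between = 0.99/6 = 0.1650.
Mean within-Ope = 0.53/1 = 0.5300; mean within-Bur = 2.11/3 = 0.7033.
Geometric mean = √(0.5300 × 0.7033) = 0.6105.
HTMT = 0.1650 / 0.6105 = 0.270.

0.270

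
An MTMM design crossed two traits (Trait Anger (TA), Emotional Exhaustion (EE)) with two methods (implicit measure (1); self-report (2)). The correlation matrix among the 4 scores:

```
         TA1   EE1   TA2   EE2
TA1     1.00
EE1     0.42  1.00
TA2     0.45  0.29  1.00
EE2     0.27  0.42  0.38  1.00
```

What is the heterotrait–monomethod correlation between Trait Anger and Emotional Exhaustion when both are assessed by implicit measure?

Different traits, same method: r(TA1, EE1) = 0.42.

0.42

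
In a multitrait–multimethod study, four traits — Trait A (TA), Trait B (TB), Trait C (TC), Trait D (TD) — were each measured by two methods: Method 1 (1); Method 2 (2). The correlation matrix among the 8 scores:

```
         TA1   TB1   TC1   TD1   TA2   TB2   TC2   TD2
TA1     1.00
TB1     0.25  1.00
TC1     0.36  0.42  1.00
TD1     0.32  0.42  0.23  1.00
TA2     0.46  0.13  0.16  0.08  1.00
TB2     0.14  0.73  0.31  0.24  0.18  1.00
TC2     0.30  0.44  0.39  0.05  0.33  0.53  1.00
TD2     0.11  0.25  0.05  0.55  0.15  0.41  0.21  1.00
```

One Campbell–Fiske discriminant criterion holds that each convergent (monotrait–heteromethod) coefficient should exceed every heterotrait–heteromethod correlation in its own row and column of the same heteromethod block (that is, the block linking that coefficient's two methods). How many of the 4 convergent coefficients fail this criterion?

1

Convergent coefficients and their comparison sets:
TA (methods 1·2): 0.46 vs {0.14, 0.13, 0.30, 0.16, 0.11, 0.08} → pass.
TB (methods 1·2): 0.73 vs {0.13, 0.14, 0.44, 0.31, 0.25, 0.24} → pass.
TC (methods 1·2): 0.39 vs {0.16, 0.30, 0.31, 0.44, 0.05, 0.05} → fail.
TD (methods 1·2): 0.55 vs {0.08, 0.11, 0.24, 0.25, 0.05, 0.05} → pass.
1 of 4 fail.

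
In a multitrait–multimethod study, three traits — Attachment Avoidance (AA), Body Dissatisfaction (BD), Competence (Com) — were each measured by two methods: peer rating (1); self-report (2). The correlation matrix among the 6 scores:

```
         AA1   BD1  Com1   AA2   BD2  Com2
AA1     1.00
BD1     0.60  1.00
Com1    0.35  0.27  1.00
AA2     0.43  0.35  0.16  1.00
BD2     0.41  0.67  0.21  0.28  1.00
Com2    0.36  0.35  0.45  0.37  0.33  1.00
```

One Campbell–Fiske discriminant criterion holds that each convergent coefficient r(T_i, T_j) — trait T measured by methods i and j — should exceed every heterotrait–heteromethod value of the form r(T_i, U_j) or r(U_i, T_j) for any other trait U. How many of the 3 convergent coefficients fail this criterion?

0

Checking each validity diagonal entry against its comparison values:
AA (methods 1·2): 0.43 vs {0.41, 0.35, 0.36, 0.16} → pass.
BD (methods 1·2): 0.67 vs {0.35, 0.41, 0.35, 0.21} → pass.
Com (methods 1·2): 0.45 vs {0.16, 0.36, 0.21, 0.35} → pass.
0 of 3 fail.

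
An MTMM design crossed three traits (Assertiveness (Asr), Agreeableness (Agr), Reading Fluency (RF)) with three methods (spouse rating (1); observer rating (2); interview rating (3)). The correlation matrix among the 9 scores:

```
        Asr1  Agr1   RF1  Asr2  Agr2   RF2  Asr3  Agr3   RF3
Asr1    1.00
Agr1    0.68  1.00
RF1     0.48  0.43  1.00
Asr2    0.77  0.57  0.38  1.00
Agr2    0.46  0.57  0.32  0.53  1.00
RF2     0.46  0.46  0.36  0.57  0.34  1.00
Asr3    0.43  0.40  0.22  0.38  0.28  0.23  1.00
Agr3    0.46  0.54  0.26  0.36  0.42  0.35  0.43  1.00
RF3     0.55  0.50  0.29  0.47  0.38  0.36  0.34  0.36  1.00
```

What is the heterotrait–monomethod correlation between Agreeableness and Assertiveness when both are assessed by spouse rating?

0.68

Different traits, same method: r(Agr1, Asr1) = 0.68.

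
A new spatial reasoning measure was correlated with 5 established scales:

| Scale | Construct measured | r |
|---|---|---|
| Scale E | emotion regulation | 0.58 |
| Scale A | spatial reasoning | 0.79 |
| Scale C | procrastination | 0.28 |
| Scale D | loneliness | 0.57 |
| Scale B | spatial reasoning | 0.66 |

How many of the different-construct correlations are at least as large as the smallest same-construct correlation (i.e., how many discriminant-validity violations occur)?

Convergent (same construct = spatial reasoning): Scale A, Scale B.
Smallest convergent = 0.66. Discriminant values: 0.58, 0.28, 0.57; count ≥ 0.66 → 0.

0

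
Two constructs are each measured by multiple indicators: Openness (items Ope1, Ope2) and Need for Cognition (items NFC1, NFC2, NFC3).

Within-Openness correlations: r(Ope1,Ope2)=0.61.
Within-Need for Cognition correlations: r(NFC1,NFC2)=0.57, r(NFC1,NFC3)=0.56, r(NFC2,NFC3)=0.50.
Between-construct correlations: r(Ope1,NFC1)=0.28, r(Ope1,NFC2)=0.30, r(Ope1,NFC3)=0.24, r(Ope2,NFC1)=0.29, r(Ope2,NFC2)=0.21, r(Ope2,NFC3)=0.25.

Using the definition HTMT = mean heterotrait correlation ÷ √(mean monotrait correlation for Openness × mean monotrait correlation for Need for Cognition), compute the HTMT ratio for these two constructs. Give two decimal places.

Mean heterotrait r = 1.57/6 = 0.2617.
Mean within-Ope = 0.61/1 = 0.6100; mean within-NFC = 1.63/3 = 0.5433.
Geometric mean = √(0.6100 × 0.5433) = 0.5757.
HTMT = 0.2617 / 0.5757 = 0.45.

0.45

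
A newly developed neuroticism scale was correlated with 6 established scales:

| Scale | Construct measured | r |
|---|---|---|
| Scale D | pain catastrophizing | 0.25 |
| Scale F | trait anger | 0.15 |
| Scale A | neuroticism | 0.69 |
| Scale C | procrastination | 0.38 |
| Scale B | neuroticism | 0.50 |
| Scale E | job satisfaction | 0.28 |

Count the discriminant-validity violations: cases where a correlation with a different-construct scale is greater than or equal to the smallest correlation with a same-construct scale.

0

Convergent (same construct = neuroticism): Scale A, Scale B.
Smallest convergent = 0.50. Discriminant values: 0.25, 0.15, 0.38, 0.28; count ≥ 0.50 → 0.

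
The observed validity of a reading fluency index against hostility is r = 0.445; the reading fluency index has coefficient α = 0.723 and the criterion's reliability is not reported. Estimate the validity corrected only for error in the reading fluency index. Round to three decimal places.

Single correction: r_c = r_obs / √r_xx = 0.445 / √0.723 = 0.445 / 0.8503 ≈ 0.523.

0.523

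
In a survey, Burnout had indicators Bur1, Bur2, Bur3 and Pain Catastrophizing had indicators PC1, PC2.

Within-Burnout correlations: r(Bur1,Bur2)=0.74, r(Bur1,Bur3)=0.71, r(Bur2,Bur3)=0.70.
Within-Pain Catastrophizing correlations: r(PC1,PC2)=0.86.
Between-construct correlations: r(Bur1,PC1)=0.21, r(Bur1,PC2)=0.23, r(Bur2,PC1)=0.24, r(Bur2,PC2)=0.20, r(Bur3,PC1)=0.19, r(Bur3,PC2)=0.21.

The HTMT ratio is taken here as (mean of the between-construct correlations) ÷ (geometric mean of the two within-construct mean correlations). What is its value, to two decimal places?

Between-construct mean = 1.28/6 = 0.2133.
Mean within-Bur = 2.15/3 = 0.7167; mean within-PC = 0.86/1 = 0.8600.
Geometric mean = √(0.7167 × 0.8600) = 0.7851.
HTMT = 0.2133 / 0.7851 = 0.27.

0.27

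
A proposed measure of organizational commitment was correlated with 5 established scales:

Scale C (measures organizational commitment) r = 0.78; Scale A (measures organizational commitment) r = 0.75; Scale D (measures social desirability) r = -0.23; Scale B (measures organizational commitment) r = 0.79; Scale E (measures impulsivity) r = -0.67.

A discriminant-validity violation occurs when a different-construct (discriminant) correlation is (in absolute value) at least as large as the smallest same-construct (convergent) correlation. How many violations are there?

0

Convergent (same construct = organizational commitment): Scale C, Scale A, Scale B.
Smallest convergent = 0.75. Discriminant |r|: 0.23, 0.67; count ≥ 0.75 → 0.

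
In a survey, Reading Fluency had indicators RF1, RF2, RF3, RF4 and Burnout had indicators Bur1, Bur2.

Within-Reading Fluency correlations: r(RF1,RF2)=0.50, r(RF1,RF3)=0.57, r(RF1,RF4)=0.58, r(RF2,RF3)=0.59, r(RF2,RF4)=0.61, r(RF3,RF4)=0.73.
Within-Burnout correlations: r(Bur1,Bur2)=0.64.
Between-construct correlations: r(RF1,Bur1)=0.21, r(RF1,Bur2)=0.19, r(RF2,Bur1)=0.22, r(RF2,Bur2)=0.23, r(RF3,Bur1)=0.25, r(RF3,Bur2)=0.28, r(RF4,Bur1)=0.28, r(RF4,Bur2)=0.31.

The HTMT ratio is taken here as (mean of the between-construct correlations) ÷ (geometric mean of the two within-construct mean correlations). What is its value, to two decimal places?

Mean heterotrait r = 1.97/8 = 0.2463.
Mean within-RF = 3.58/6 = 0.5967; mean within-Bur = 0.64/1 = 0.6400.
Geometric mean = √(0.5967 × 0.6400) = 0.6180.
HTMT = 0.2463 / 0.6180 = 0.40.

0.40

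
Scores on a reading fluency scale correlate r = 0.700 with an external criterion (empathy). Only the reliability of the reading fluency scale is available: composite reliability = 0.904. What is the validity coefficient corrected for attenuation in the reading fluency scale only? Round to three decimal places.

0.736

Single correction: r_c = r_obs / √r_xx = 0.700 / √0.904 = 0.700 / 0.9508 ≈ 0.736.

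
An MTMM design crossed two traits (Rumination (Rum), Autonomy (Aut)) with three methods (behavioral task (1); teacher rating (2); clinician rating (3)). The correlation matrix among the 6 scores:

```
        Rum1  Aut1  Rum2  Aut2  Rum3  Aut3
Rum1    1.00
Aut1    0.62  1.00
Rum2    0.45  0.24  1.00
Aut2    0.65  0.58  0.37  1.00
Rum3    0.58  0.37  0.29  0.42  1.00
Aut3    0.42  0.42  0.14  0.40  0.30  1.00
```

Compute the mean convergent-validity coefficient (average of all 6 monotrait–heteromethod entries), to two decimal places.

Convergent values: 0.45, 0.58, 0.29, 0.58, 0.42, 0.40; mean = 2.72/6 = 0.45.

0.45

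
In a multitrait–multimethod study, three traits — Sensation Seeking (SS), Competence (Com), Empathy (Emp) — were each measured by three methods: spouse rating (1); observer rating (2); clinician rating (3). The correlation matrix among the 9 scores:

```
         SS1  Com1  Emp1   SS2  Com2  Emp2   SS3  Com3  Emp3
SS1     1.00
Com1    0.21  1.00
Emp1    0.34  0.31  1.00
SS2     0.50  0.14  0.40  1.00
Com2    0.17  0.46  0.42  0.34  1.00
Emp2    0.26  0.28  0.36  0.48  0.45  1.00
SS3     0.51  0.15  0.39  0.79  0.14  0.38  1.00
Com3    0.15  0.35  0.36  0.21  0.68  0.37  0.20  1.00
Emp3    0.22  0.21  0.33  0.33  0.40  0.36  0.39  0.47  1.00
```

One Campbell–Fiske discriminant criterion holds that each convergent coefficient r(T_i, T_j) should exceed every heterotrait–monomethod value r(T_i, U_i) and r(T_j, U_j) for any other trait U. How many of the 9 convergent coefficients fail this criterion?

Convergent coefficients and their comparison sets:
SS (methods 1·2): 0.50 vs {0.21, 0.34, 0.34, 0.48} → pass.
SS (methods 1·3): 0.51 vs {0.21, 0.20, 0.34, 0.39} → pass.
SS (methods 2·3): 0.79 vs {0.34, 0.20, 0.48, 0.39} → pass.
Com (methods 1·2): 0.46 vs {0.21, 0.34, 0.31, 0.45} → pass.
Com (methods 1·3): 0.35 vs {0.21, 0.20, 0.31, 0.47} → fail.
Com (methods 2·3): 0.68 vs {0.34, 0.20, 0.45, 0.47} → pass.
Emp (methods 1·2): 0.36 vs {0.34, 0.48, 0.31, 0.45} → fail.
Emp (methods 1·3): 0.33 vs {0.34, 0.39, 0.31, 0.47} → fail.
Emp (methods 2·3): 0.36 vs {0.48, 0.39, 0.45, 0.47} → fail.
4 of 9 fail.

4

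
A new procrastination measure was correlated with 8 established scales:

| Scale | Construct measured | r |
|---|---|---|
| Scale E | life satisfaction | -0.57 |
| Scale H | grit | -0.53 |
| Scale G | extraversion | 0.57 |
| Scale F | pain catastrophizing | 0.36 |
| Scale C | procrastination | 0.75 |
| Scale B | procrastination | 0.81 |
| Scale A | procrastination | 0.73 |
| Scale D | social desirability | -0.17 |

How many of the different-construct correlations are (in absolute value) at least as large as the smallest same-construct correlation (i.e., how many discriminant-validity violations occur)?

Convergent (same construct = procrastination): Scale C, Scale B, Scale A.
Smallest convergent = 0.73. Discriminant |r|: 0.57, 0.53, 0.57, 0.36, 0.17; count ≥ 0.73 → 0.

0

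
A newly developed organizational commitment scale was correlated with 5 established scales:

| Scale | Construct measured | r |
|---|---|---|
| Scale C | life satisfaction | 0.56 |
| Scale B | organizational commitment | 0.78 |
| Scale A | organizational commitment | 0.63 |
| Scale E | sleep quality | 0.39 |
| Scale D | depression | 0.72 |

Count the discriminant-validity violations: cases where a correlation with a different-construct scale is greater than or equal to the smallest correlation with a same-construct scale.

Convergent (same construct = organizational commitment): Scale B, Scale A.
Smallest convergent = 0.63. Discriminant values: 0.56, 0.39, 0.72; count ≥ 0.63 → 1.

1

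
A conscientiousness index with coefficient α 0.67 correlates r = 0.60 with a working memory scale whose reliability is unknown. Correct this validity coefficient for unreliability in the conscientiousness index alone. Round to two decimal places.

0.73

Single correction: r_c = r_obs / √r_xx = 0.60 / √0.67 = 0.60 / 0.8185 ≈ 0.73.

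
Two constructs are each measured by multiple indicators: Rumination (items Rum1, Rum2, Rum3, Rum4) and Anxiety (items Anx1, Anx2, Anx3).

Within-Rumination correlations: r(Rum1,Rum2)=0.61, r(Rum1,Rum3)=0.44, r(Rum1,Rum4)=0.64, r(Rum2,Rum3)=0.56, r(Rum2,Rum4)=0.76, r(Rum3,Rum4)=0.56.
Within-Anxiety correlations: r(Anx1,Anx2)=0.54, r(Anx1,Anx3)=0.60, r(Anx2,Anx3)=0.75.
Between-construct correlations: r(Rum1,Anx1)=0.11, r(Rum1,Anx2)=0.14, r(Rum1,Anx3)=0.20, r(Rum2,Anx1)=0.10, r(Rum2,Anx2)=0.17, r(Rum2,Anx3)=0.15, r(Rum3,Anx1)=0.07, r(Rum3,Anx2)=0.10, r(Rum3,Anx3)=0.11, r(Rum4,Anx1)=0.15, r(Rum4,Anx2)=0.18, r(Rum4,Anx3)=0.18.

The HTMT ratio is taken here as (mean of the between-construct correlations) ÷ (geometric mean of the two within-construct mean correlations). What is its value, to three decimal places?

Mean heterotrait r = 1.66/12 = 0.1383.
Mean within-Rum = 3.57/6 = 0.5950; mean within-Anx = 1.89/3 = 0.6300.
Geometric mean = √(0.5950 × 0.6300) = 0.6122.
HTMT = 0.1383 / 0.6122 = 0.226.

0.226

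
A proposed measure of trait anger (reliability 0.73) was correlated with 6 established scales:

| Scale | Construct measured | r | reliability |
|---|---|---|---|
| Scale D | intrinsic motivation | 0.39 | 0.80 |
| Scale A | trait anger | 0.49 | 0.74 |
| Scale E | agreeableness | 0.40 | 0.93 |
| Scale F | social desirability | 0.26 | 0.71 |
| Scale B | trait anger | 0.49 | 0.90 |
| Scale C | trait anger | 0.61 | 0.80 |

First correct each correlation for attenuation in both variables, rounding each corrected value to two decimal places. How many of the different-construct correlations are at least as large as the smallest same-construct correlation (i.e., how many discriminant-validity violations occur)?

Disattenuated r (r / √(r_scale · r_new)):
  Scale D (disc): 0.39 / √(0.80·0.73) = 0.51
  Scale A (conv): 0.49 / √(0.74·0.73) = 0.67
  Scale E (disc): 0.40 / √(0.93·0.73) = 0.49
  Scale F (disc): 0.26 / √(0.71·0.73) = 0.36
  Scale B (conv): 0.49 / √(0.90·0.73) = 0.60
  Scale C (conv): 0.61 / √(0.80·0.73) = 0.80
Smallest convergent = 0.60. Discriminant values: 0.51, 0.49, 0.36; count ≥ 0.60 → 0.

0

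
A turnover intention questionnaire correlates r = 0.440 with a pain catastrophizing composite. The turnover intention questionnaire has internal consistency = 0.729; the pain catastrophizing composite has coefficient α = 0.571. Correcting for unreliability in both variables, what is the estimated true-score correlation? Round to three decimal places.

r_true = r_obs / √(r_xx · r_yy) = 0.440 / √(0.729 × 0.571) = 0.440 / √0.416259 = 0.440 / 0.6452 ≈ 0.682.

0.682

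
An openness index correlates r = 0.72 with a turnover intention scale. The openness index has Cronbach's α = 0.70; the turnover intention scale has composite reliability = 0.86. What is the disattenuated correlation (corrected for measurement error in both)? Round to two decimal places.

r_true = r_obs / √(r_xx · r_yy) = 0.72 / √(0.70 × 0.86) = 0.72 / √0.6020 = 0.72 / 0.7759 ≈ 0.93.

0.93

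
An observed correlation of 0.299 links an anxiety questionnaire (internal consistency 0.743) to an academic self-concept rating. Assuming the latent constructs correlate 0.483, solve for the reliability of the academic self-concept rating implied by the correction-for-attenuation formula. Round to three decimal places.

0.516

r_true = r_obs / √(r_xx · r_yy) ⇒ 0.483 = 0.299 / √(0.743 · r_yy).
√(0.743 · r_yy) = 0.299 / 0.483 = 0.6190; 0.743 · r_yy = 0.3832; r_yy = 0.3832 / 0.743 ≈ 0.516.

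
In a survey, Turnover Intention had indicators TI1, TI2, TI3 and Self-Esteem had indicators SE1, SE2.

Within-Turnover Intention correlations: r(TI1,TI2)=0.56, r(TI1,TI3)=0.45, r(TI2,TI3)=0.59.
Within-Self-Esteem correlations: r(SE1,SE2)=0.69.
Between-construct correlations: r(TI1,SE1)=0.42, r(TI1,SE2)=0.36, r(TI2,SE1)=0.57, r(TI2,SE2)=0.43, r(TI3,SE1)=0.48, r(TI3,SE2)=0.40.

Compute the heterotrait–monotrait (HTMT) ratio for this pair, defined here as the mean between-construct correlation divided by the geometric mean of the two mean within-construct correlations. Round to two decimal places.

0.73

Mean heterotrait r = 2.66/6 = 0.4433.
Mean within-TI = 1.60/3 = 0.5333; mean within-SE = 0.69/1 = 0.6900.
Geometric mean = √(0.5333 × 0.6900) = 0.6066.
HTMT = 0.4433 / 0.6066 = 0.73.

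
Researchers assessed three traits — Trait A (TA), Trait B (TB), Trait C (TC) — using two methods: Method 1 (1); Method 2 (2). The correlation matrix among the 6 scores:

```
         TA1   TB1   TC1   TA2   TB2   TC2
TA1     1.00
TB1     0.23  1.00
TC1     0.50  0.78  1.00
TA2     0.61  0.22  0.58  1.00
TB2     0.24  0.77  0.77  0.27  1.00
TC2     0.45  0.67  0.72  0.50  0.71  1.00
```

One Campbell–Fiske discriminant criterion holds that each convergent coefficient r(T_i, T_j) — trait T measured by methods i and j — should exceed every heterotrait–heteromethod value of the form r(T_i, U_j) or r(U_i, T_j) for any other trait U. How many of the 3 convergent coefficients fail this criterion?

2

Convergent coefficients and their comparison sets:
TA (methods 1·2): 0.61 vs {0.24, 0.22, 0.45, 0.58} → pass.
TB (methods 1·2): 0.77 vs {0.22, 0.24, 0.67, 0.77} → fail.
TC (methods 1·2): 0.72 vs {0.58, 0.45, 0.77, 0.67} → fail.
2 of 3 fail.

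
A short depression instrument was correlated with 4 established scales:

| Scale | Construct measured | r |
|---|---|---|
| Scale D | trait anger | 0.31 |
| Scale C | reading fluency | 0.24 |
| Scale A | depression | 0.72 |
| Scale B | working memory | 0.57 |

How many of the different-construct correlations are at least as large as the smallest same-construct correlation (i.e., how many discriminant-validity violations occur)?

0

Convergent (same construct = depression): Scale A.
Smallest convergent = 0.72. Discriminant values: 0.31, 0.24, 0.57; count ≥ 0.72 → 0.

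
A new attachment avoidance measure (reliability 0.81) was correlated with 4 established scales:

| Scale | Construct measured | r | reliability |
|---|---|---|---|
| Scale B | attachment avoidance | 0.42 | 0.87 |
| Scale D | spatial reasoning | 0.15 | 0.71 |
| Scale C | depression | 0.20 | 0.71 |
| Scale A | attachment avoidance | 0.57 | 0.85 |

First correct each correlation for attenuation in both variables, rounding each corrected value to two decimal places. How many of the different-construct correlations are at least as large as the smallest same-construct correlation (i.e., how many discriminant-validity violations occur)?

Disattenuated r (r / √(r_scale · r_new)):
  Scale B (conv): 0.42 / √(0.87·0.81) = 0.50
  Scale D (disc): 0.15 / √(0.71·0.81) = 0.20
  Scale C (disc): 0.20 / √(0.71·0.81) = 0.26
  Scale A (conv): 0.57 / √(0.85·0.81) = 0.69
Smallest convergent = 0.50. Discriminant values: 0.20, 0.26; count ≥ 0.50 → 0.

0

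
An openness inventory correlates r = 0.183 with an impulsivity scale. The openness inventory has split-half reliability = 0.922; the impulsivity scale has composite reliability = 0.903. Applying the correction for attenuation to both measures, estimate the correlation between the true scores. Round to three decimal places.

0.201

r_true = r_obs / √(r_xx · r_yy) = 0.183 / √(0.922 × 0.903) = 0.183 / √0.832566 = 0.183 / 0.9125 ≈ 0.201.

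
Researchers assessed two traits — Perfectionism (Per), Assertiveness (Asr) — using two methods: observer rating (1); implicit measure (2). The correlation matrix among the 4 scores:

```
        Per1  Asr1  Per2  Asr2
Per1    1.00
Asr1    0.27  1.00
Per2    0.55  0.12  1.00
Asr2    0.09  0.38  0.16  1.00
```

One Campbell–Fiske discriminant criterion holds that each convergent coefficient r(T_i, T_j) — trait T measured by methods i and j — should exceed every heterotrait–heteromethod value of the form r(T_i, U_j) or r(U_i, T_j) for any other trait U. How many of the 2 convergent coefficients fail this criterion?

0

Convergent coefficients and their comparison sets:
Per (methods 1·2): 0.55 vs {0.09, 0.12} → pass.
Asr (methods 1·2): 0.38 vs {0.12, 0.09} → pass.
0 of 2 fail.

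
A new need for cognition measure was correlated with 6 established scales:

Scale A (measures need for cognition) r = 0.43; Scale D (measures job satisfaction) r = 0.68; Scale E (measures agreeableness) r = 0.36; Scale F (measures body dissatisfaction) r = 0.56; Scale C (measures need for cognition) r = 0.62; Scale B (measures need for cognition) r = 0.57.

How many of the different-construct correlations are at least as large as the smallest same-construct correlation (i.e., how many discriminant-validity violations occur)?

Convergent (same construct = need for cognition): Scale A, Scale C, Scale B.
Smallest convergent = 0.43. Discriminant values: 0.68, 0.36, 0.56; count ≥ 0.43 → 2.

2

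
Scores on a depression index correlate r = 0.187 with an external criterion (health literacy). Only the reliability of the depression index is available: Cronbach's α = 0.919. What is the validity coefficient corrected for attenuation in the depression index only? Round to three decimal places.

Single correction: r_c = r_obs / √r_xx = 0.187 / √0.919 = 0.187 / 0.9586 ≈ 0.195.

0.195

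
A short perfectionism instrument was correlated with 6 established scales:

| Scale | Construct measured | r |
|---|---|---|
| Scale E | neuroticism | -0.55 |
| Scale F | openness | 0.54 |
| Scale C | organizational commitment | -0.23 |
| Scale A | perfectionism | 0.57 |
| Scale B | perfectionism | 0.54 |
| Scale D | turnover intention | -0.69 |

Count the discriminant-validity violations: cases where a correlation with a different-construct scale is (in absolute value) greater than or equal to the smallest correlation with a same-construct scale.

Convergent (same construct = perfectionism): Scale A, Scale B.
Smallest convergent = 0.54. Discriminant |r|: 0.55, 0.54, 0.23, 0.69; count ≥ 0.54 → 3.

3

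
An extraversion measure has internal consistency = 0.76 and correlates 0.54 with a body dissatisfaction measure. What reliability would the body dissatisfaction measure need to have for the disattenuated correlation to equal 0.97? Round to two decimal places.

0.41

r_true = r_obs / √(r_xx · r_yy) ⇒ 0.97 = 0.54 / √(0.76 · r_yy).
√(0.76 · r_yy) = 0.54 / 0.97 = 0.5567; 0.76 · r_yy = 0.3099; r_yy = 0.3099 / 0.76 ≈ 0.41.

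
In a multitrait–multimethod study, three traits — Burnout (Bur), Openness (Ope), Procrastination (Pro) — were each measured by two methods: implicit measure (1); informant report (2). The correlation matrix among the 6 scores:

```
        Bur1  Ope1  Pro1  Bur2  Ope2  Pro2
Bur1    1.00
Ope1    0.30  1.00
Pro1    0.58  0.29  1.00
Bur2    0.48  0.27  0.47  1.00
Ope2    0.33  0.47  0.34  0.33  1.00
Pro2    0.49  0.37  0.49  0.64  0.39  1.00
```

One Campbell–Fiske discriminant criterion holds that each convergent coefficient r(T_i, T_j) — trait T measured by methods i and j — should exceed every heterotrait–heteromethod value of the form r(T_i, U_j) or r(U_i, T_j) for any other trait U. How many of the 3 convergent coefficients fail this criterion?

Each convergent coefficient versus the relevant comparison correlations:
Bur (methods 1·2): 0.48 vs {0.33, 0.27, 0.49, 0.47} → fail.
Ope (methods 1·2): 0.47 vs {0.27, 0.33, 0.37, 0.34} → pass.
Pro (methods 1·2): 0.49 vs {0.47, 0.49, 0.34, 0.37} → fail.
2 of 3 fail.

2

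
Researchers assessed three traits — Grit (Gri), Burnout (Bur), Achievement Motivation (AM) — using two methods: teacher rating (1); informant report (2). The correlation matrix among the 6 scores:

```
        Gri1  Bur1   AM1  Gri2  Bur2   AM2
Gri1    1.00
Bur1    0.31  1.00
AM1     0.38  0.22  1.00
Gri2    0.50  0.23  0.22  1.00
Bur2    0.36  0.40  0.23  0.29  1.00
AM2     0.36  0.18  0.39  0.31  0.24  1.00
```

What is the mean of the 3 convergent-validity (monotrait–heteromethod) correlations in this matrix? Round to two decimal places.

Convergent values: 0.50, 0.40, 0.39; mean = 1.29/3 = 0.43.

0.43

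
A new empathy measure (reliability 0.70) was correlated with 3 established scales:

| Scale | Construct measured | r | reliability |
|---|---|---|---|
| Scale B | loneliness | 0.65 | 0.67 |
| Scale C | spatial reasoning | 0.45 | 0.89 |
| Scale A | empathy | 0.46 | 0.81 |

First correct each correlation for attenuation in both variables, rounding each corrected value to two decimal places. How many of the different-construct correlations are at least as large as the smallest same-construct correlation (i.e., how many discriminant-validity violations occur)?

Disattenuated r (r / √(r_scale · r_new)):
  Scale B (disc): 0.65 / √(0.67·0.70) = 0.95
  Scale C (disc): 0.45 / √(0.89·0.70) = 0.57
  Scale A (conv): 0.46 / √(0.81·0.70) = 0.61
Smallest convergent = 0.61. Discriminant values: 0.95, 0.57; count ≥ 0.61 → 1.

1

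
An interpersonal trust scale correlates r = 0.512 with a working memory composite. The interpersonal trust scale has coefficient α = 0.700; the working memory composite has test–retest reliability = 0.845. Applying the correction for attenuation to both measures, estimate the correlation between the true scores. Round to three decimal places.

0.666

r_true = r_obs / √(r_xx · r_yy) = 0.512 / √(0.700 × 0.845) = 0.512 / √0.591500 = 0.512 / 0.7691 ≈ 0.666.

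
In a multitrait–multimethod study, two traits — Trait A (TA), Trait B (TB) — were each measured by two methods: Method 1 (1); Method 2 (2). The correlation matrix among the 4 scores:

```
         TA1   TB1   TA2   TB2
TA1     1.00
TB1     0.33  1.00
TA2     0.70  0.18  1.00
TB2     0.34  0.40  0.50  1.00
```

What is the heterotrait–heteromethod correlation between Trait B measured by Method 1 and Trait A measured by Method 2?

0.18

Different traits and methods: r(TB1, TA2) = 0.18.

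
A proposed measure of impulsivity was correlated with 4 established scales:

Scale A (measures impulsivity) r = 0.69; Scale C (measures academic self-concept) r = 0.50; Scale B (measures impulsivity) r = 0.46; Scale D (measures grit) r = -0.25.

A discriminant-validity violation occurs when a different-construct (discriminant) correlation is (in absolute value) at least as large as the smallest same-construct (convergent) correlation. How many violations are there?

1

Convergent (same construct = impulsivity): Scale A, Scale B.
Smallest convergent = 0.46. Discriminant |r|: 0.50, 0.25; count ≥ 0.46 → 1.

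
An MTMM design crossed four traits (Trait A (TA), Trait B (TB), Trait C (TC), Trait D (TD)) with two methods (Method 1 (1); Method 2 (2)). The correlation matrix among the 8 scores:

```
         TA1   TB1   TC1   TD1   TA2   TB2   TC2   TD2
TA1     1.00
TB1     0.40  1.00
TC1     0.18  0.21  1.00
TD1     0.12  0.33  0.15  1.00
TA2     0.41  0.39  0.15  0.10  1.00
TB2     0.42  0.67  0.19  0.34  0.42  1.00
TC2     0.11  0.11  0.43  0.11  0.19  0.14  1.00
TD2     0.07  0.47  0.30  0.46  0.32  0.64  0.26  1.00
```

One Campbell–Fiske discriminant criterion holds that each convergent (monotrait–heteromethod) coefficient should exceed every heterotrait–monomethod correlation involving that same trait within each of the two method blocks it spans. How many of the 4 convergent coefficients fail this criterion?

Checking each validity diagonal entry against its comparison values:
TA (methods 1·2): 0.41 vs {0.40, 0.42, 0.18, 0.19, 0.12, 0.32} → fail.
TB (methods 1·2): 0.67 vs {0.40, 0.42, 0.21, 0.14, 0.33, 0.64} → pass.
TC (methods 1·2): 0.43 vs {0.18, 0.19, 0.21, 0.14, 0.15, 0.26} → pass.
TD (methods 1·2): 0.46 vs {0.12, 0.32, 0.33, 0.64, 0.15, 0.26} → fail.
2 of 4 fail.

2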